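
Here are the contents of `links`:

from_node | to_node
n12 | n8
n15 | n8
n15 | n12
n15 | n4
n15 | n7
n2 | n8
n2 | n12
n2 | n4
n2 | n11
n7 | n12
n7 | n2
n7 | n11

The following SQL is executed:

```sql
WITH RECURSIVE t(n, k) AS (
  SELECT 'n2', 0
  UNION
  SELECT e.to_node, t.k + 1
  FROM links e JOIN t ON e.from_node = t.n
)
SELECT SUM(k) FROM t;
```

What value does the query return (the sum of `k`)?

6

Base: (n2, k=0).
Iteration 1: edges from {n2} -> (n11, k=1), (n12, k=1), (n4, k=1), (n8, k=1).
Iteration 2: edges from {n11,n12,n4,n8} -> (n8, k=2).
Iteration 3: no outgoing edges from {n8}; recursion stops.
SUM(k) = 0 + 1 + 1 + 1 + 1 + 2 = 6.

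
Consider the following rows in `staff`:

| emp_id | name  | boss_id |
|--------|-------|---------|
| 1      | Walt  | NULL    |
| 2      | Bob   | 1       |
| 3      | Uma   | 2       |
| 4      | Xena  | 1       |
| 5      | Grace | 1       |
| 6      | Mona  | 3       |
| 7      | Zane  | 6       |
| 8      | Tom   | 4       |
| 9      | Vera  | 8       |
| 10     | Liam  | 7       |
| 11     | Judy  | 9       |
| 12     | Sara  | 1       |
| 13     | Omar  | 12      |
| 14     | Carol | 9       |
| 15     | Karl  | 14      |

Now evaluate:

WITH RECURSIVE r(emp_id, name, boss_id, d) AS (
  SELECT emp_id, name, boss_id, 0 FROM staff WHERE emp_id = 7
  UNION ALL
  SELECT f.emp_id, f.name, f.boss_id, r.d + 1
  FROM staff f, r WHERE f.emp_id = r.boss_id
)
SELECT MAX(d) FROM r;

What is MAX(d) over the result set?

4

Base: emp_id=7 (Zane), boss_id=6, d 0.
Iteration 1: join on emp_id=6 -> Mona (id 6, boss_id=3, d 1).
Iteration 2: join on emp_id=3 -> Uma (id 3, boss_id=2, d 2).
Iteration 3: join on emp_id=2 -> Bob (id 2, boss_id=1, d 3).
Iteration 4: join on emp_id=1 -> Walt (id 1, boss_id=NULL, d 4).
Iteration 5: boss_id is NULL; no match; recursion stops.
d values: 0, 1, 2, 3, 4; the maximum is 4.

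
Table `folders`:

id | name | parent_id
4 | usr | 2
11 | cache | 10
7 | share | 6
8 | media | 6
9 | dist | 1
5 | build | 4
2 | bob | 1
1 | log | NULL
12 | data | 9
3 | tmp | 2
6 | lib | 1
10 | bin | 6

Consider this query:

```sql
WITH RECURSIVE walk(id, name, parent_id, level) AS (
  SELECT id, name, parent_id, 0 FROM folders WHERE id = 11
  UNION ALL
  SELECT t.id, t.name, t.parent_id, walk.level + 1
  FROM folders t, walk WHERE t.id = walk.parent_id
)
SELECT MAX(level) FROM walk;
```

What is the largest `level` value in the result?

3

Base: id=11 (cache), parent_id=10, level 0.
Iteration 1: join on id=10 -> bin (id 10, parent_id=6, level 1).
Iteration 2: join on id=6 -> lib (id 6, parent_id=1, level 2).
Iteration 3: join on id=1 -> log (id 1, parent_id=NULL, level 3).
Iteration 4: parent_id is NULL; no match; recursion stops.
level values: 0, 1, 2, 3; the maximum is 3.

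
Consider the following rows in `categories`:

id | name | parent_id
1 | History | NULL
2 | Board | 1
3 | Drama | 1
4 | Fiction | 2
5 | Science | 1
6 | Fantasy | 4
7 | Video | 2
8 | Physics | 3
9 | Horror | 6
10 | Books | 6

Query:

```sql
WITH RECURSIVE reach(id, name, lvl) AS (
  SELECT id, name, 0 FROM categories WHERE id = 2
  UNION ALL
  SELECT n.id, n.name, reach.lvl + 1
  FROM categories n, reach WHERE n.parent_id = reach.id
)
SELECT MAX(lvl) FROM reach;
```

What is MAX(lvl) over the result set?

Base: id=2 (Board) at lvl 0.
Iteration 1: rows with parent_id in {2} -> Fiction (id 4, lvl 1), Video (id 7, lvl 1).
Iteration 2: rows with parent_id in {4,7} -> Fantasy (id 6, lvl 2).
Iteration 3: rows with parent_id in {6} -> Horror (id 9, lvl 3), Books (id 10, lvl 3).
Iteration 4: no rows with parent_id in {9,10}; recursion stops.
lvl values: 0, 1, 1, 2, 3, 3; the maximum is 3.

3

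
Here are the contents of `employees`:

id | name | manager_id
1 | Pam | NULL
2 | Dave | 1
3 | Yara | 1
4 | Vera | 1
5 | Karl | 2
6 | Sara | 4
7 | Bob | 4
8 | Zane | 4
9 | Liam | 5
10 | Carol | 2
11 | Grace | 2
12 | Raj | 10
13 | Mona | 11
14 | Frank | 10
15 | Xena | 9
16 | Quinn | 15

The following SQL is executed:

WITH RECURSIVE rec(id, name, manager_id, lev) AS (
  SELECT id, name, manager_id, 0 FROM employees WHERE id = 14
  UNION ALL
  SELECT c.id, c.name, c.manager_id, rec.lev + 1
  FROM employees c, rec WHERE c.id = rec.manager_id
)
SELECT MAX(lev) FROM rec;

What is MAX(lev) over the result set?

Base: id=14 (Frank), manager_id=10, lev 0.
Iteration 1: join on id=10 -> Carol (id 10, manager_id=2, lev 1).
Iteration 2: join on id=2 -> Dave (id 2, manager_id=1, lev 2).
Iteration 3: join on id=1 -> Pam (id 1, manager_id=NULL, lev 3).
Iteration 4: manager_id is NULL; no match; recursion stops.
lev values: 0, 1, 2, 3; the maximum is 3.

3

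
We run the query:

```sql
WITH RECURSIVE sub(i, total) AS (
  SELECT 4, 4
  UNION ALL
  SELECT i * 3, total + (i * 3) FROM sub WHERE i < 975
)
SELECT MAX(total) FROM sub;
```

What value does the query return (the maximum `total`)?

4372

Base: i=4, total=4.
Iteration 1: 4 < 975 holds -> i = 4 * 3 = 12, total = 4 + 12 = 16.
Iteration 2: 12 < 975 holds -> i = 12 * 3 = 36, total = 16 + 36 = 52.
Iteration 3: 36 < 975 holds -> i = 36 * 3 = 108, total = 52 + 108 = 160.
Iteration 4: 108 < 975 holds -> i = 108 * 3 = 324, total = 160 + 324 = 484.
Iteration 5: 324 < 975 holds -> i = 324 * 3 = 972, total = 484 + 972 = 1456.
Iteration 6: 972 < 975 holds -> i = 972 * 3 = 2916, total = 1456 + 2916 = 4372.
Iteration 7: 2916 < 975 fails; recursion stops.
total values: 4, 16, 52, 160, 484, 1456, 4372; the maximum is 4372.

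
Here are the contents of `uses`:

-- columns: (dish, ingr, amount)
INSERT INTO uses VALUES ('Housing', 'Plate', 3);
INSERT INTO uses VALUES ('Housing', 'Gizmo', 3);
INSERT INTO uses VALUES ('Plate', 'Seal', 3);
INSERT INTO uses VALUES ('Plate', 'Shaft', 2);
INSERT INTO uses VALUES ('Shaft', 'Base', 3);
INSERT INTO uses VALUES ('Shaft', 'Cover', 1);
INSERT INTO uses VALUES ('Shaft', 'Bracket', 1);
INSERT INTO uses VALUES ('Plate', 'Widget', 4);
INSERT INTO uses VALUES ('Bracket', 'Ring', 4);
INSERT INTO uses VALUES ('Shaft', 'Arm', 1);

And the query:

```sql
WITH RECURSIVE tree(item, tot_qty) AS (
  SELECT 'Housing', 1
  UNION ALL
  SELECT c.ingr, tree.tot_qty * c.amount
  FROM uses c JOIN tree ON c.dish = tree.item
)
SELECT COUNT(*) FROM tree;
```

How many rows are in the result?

Base: (Housing, tot_qty=1).
Iteration 1: components of {Housing} -> Gizmo = 1*3 = 3, Plate = 1*3 = 3.
Iteration 2: components of {Gizmo,Plate} -> Seal = 3*3 = 9, Shaft = 3*2 = 6, Widget = 3*4 = 12.
Iteration 3: components of {Seal,Shaft,Widget} -> Arm = 6*1 = 6, Base = 6*3 = 18, Bracket = 6*1 = 6, Cover = 6*1 = 6.
Iteration 4: components of {Arm,Base,Bracket,Cover} -> Ring = 6*4 = 24.
Iteration 5: no further components; recursion stops.
Total rows emitted: 11.

11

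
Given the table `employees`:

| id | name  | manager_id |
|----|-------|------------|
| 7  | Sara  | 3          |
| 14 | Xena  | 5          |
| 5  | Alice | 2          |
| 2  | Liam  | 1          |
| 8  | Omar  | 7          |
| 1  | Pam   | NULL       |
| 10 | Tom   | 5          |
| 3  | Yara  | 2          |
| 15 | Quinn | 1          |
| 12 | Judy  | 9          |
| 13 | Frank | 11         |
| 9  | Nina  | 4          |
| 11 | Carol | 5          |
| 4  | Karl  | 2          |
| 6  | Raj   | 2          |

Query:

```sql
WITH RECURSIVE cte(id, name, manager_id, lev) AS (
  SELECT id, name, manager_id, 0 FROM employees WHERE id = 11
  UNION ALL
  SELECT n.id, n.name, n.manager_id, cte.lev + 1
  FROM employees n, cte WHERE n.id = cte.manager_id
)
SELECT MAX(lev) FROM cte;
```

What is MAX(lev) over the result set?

Base: id=11 (Carol), manager_id=5, lev 0.
Iteration 1: join on id=5 -> Alice (id 5, manager_id=2, lev 1).
Iteration 2: join on id=2 -> Liam (id 2, manager_id=1, lev 2).
Iteration 3: join on id=1 -> Pam (id 1, manager_id=NULL, lev 3).
Iteration 4: manager_id is NULL; no match; recursion stops.
lev values: 0, 1, 2, 3; the maximum is 3.

3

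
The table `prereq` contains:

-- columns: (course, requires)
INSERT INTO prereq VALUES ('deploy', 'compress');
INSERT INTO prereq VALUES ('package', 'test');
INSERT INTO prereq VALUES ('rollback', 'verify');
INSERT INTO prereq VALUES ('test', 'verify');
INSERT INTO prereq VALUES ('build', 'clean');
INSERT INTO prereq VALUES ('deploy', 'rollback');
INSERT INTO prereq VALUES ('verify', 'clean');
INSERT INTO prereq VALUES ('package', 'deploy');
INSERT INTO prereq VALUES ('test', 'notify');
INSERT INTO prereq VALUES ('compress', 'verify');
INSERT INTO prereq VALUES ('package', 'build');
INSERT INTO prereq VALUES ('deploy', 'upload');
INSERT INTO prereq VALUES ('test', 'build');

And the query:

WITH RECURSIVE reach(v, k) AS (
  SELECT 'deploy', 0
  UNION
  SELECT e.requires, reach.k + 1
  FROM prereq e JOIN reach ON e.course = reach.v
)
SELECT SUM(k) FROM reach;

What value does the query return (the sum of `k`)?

8

Base: (deploy, k=0).
Iteration 1: edges from {deploy} -> (compress, k=1), (rollback, k=1), (upload, k=1).
Iteration 2: edges from {compress,rollback,upload} -> (verify, k=2). [UNION drops 1 duplicate row(s)]
Iteration 3: edges from {verify} -> (clean, k=3).
Iteration 4: no outgoing edges from {clean}; recursion stops.
SUM(k) = 0 + 1 + 1 + 1 + 2 + 3 = 8.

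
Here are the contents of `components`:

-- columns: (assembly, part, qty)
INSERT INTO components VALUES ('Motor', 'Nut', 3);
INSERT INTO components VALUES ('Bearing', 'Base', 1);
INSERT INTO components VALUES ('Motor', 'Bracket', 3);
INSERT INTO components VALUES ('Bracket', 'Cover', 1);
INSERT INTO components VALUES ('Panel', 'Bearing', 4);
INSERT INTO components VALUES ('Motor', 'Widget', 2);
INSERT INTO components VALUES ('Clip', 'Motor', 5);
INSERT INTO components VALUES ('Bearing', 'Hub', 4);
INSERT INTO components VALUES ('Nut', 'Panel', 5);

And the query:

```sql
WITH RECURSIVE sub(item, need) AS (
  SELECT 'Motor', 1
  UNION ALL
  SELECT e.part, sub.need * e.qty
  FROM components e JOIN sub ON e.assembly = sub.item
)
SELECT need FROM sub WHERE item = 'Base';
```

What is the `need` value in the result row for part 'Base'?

60

Base: (Motor, need=1).
Iteration 1: components of {Motor} -> Bracket = 1*3 = 3, Nut = 1*3 = 3, Widget = 1*2 = 2.
Iteration 2: components of {Bracket,Nut,Widget} -> Cover = 3*1 = 3, Panel = 3*5 = 15.
Iteration 3: components of {Cover,Panel} -> Bearing = 15*4 = 60.
Iteration 4: components of {Bearing} -> Base = 60*1 = 60, Hub = 60*4 = 240.
Iteration 5: no further components; recursion stops.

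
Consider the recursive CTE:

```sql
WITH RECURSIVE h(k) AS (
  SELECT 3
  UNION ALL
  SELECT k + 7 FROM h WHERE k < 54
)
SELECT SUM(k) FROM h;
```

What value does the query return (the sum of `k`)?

279

Base: k=3.
Iteration 1: 3 < 54 holds -> k = 3 + 7 = 10.
Iteration 2: 10 < 54 holds -> k = 10 + 7 = 17.
Iteration 3: 17 < 54 holds -> k = 17 + 7 = 24.
Iteration 4: 24 < 54 holds -> k = 24 + 7 = 31.
Iteration 5: 31 < 54 holds -> k = 31 + 7 = 38.
Iteration 6: 38 < 54 holds -> k = 38 + 7 = 45.
Iteration 7: 45 < 54 holds -> k = 45 + 7 = 52.
Iteration 8: 52 < 54 holds -> k = 52 + 7 = 59.
Iteration 9: 59 < 54 fails; recursion stops.
SUM(k) = 3 + 10 + 17 + 24 + 31 + 38 + 45 + 52 + 59 = 279.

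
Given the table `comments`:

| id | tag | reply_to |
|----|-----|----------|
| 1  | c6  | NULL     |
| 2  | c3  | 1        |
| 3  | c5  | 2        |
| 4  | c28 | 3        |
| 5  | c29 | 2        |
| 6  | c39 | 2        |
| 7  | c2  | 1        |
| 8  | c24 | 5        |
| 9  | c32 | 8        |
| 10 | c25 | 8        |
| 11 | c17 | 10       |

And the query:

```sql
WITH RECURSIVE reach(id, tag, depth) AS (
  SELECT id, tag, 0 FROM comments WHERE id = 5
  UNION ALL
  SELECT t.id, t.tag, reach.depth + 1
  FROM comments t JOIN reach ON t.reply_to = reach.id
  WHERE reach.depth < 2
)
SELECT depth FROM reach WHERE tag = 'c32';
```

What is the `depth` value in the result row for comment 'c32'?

Base: id=5 (c29) at depth 0.
Iteration 1: rows with reply_to in {5} -> c24 (id 8, depth 1).
Iteration 2: rows with reply_to in {8} -> c32 (id 9, depth 2), c25 (id 10, depth 2).
Iteration 3: depth < 2 fails for all current rows; recursion stops.

2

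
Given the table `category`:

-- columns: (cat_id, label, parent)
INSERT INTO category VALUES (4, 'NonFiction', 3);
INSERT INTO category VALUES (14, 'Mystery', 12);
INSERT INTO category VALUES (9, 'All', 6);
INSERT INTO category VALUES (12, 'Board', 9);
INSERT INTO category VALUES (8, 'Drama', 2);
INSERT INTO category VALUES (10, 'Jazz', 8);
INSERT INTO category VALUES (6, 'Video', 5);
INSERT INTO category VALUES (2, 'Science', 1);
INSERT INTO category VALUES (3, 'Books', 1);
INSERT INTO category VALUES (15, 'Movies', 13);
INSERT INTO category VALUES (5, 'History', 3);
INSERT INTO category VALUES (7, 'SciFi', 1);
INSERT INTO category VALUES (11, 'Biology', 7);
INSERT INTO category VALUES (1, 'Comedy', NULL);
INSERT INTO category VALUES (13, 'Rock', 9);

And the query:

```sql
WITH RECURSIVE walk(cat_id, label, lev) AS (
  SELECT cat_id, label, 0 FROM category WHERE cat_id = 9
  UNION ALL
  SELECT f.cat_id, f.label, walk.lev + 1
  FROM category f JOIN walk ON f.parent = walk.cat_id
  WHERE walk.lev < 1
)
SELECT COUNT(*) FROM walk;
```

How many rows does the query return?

3

Base: cat_id=9 (All) at lev 0.
Iteration 1: rows with parent in {9} -> Board (id 12, lev 1), Rock (id 13, lev 1).
Iteration 2: lev < 1 fails for all current rows; recursion stops.
Total rows emitted: 3.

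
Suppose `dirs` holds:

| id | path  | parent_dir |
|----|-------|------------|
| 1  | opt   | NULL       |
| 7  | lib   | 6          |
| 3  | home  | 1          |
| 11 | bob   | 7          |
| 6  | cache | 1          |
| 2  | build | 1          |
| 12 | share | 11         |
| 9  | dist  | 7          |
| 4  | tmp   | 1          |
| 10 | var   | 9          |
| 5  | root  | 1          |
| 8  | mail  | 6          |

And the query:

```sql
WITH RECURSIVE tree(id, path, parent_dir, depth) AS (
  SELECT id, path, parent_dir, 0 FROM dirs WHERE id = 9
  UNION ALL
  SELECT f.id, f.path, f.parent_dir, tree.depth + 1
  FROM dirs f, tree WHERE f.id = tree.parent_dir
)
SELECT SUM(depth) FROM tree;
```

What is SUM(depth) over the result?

6

Base: id=9 (dist), parent_dir=7, depth 0.
Iteration 1: join on id=7 -> lib (id 7, parent_dir=6, depth 1).
Iteration 2: join on id=6 -> cache (id 6, parent_dir=1, depth 2).
Iteration 3: join on id=1 -> opt (id 1, parent_dir=NULL, depth 3).
Iteration 4: parent_dir is NULL; no match; recursion stops.
SUM(depth) = 0 + 1 + 2 + 3 = 6.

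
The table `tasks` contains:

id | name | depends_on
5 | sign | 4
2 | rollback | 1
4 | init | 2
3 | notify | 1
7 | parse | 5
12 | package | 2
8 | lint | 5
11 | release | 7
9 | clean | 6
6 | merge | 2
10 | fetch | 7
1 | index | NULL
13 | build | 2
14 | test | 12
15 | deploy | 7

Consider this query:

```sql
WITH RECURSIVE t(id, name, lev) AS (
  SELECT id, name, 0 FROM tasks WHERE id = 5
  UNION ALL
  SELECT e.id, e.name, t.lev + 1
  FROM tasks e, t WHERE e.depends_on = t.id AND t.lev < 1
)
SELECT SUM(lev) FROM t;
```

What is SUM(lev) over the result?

2

Base: id=5 (sign) at lev 0.
Iteration 1: rows with depends_on in {5} -> parse (id 7, lev 1), lint (id 8, lev 1).
Iteration 2: lev < 1 fails for all current rows; recursion stops.
SUM(lev) = 0 + 1 + 1 = 2.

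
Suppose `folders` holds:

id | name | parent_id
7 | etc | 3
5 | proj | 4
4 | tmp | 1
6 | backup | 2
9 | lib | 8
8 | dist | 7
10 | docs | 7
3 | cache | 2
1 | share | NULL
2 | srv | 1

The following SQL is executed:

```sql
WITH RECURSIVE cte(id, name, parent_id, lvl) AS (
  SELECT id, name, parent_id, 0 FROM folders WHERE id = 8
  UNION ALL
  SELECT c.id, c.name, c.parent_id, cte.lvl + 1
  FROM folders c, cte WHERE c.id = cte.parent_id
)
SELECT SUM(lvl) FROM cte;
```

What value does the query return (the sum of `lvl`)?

10

Base: id=8 (dist), parent_id=7, lvl 0.
Iteration 1: join on id=7 -> etc (id 7, parent_id=3, lvl 1).
Iteration 2: join on id=3 -> cache (id 3, parent_id=2, lvl 2).
Iteration 3: join on id=2 -> srv (id 2, parent_id=1, lvl 3).
Iteration 4: join on id=1 -> share (id 1, parent_id=NULL, lvl 4).
Iteration 5: parent_id is NULL; no match; recursion stops.
SUM(lvl) = 0 + 1 + 2 + 3 + 4 = 10.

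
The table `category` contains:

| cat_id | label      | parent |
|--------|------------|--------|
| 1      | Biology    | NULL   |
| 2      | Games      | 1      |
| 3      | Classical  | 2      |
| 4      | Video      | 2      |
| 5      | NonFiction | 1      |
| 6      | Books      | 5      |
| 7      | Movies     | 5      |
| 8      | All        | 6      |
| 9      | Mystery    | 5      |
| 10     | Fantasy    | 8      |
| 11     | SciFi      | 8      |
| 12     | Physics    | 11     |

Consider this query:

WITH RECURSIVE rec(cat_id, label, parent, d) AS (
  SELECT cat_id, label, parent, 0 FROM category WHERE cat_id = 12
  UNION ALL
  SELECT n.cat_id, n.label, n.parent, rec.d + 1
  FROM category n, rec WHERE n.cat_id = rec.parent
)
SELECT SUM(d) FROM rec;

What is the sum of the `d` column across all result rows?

15

Base: cat_id=12 (Physics), parent=11, d 0.
Iteration 1: join on cat_id=11 -> SciFi (id 11, parent=8, d 1).
Iteration 2: join on cat_id=8 -> All (id 8, parent=6, d 2).
Iteration 3: join on cat_id=6 -> Books (id 6, parent=5, d 3).
Iteration 4: join on cat_id=5 -> NonFiction (id 5, parent=1, d 4).
Iteration 5: join on cat_id=1 -> Biology (id 1, parent=NULL, d 5).
Iteration 6: parent is NULL; no match; recursion stops.
SUM(d) = 0 + 1 + 2 + 3 + 4 + 5 = 15.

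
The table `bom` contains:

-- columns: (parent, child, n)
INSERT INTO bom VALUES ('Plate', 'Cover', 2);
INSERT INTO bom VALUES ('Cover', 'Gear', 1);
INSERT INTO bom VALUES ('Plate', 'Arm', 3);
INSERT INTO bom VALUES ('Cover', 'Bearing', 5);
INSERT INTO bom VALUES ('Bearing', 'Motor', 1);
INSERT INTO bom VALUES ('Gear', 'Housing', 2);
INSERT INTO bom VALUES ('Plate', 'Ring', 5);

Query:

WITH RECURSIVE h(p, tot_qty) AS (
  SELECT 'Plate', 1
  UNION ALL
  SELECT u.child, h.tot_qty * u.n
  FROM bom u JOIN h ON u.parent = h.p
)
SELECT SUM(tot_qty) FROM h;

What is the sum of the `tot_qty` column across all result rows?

Base: (Plate, tot_qty=1).
Iteration 1: components of {Plate} -> Arm = 1*3 = 3, Cover = 1*2 = 2, Ring = 1*5 = 5.
Iteration 2: components of {Arm,Cover,Ring} -> Bearing = 2*5 = 10, Gear = 2*1 = 2.
Iteration 3: components of {Bearing,Gear} -> Housing = 2*2 = 4, Motor = 10*1 = 10.
Iteration 4: no further components; recursion stops.
SUM(tot_qty) = 1 + 3 + 5 + 2 + 2 + 10 + 4 + 10 = 37.

37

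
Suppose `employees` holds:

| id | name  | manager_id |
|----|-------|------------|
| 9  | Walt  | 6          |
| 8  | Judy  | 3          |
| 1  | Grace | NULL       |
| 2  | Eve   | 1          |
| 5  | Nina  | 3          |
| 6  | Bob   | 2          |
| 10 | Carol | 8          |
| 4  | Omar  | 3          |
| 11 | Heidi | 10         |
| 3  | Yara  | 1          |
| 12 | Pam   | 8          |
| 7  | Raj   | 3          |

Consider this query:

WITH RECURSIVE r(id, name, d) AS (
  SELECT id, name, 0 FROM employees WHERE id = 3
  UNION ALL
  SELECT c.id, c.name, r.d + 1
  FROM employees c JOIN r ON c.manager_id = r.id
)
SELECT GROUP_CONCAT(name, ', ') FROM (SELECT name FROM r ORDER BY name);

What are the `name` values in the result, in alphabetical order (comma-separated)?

Base: id=3 (Yara) at d 0.
Iteration 1: rows with manager_id in {3} -> Omar (id 4, d 1), Nina (id 5, d 1), Raj (id 7, d 1), Judy (id 8, d 1).
Iteration 2: rows with manager_id in {4,5,7,8} -> Carol (id 10, d 2), Pam (id 12, d 2).
Iteration 3: rows with manager_id in {10,12} -> Heidi (id 11, d 3).
Iteration 4: no rows with manager_id in {11}; recursion stops.

Carol, Heidi, Judy, Nina, Omar, Pam, Raj, Yara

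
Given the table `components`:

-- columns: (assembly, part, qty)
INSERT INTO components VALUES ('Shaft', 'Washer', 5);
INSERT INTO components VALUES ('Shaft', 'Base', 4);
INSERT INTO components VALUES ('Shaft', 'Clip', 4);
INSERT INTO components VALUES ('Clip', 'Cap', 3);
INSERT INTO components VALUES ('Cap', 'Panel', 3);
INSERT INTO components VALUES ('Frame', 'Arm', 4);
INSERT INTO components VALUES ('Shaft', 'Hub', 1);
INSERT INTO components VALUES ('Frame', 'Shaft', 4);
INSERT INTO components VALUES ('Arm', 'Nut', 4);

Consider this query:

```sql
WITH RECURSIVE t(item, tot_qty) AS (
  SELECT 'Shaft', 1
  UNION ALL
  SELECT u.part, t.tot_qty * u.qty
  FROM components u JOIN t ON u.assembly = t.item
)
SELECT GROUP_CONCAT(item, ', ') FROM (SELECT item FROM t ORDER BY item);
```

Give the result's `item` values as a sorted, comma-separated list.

Base: (Shaft, tot_qty=1).
Iteration 1: components of {Shaft} -> Base = 1*4 = 4, Clip = 1*4 = 4, Hub = 1*1 = 1, Washer = 1*5 = 5.
Iteration 2: components of {Base,Clip,Hub,Washer} -> Cap = 4*3 = 12.
Iteration 3: components of {Cap} -> Panel = 12*3 = 36.
Iteration 4: no further components; recursion stops.

Base, Cap, Clip, Hub, Panel, Shaft, Washer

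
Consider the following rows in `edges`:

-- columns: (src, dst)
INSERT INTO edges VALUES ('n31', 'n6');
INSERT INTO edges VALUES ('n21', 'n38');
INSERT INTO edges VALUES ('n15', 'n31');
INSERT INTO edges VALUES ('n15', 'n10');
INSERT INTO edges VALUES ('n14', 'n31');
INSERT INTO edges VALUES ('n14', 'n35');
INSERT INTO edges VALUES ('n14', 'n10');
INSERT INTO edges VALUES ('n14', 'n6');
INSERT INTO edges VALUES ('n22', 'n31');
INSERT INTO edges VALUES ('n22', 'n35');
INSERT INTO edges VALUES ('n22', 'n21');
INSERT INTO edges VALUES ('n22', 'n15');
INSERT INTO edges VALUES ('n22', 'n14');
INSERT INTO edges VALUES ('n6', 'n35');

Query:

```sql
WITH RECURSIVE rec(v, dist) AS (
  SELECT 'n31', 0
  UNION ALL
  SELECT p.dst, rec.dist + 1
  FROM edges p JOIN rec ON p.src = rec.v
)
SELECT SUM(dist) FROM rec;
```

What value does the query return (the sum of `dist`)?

3

Base: (n31, dist=0).
Iteration 1: edges from {n31} -> (n6, dist=1).
Iteration 2: edges from {n6} -> (n35, dist=2).
Iteration 3: no outgoing edges from {n35}; recursion stops.
SUM(dist) = 0 + 1 + 2 = 3.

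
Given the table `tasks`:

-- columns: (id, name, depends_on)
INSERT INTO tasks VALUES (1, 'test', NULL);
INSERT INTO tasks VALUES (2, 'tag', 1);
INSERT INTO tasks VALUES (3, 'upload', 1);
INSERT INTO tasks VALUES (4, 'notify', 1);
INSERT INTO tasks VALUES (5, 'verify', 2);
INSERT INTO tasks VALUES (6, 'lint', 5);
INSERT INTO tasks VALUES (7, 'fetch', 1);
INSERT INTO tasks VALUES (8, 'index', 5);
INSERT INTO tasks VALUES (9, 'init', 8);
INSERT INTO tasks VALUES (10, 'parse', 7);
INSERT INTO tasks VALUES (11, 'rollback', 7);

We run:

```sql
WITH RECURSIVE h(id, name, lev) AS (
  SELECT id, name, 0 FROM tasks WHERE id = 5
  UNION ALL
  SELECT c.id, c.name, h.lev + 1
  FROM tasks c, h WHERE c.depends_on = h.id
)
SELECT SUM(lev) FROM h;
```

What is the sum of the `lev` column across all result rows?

4

Base: id=5 (verify) at lev 0.
Iteration 1: rows with depends_on in {5} -> lint (id 6, lev 1), index (id 8, lev 1).
Iteration 2: rows with depends_on in {6,8} -> init (id 9, lev 2).
Iteration 3: no rows with depends_on in {9}; recursion stops.
SUM(lev) = 0 + 1 + 1 + 2 = 4.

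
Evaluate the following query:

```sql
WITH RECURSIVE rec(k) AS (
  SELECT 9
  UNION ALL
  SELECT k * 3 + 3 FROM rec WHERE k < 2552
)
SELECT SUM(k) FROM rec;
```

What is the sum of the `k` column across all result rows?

11466

Base: k=9.
Iteration 1: 9 < 2552 holds -> k = 9 * 3 + 3 = 30.
Iteration 2: 30 < 2552 holds -> k = 30 * 3 + 3 = 93.
Iteration 3: 93 < 2552 holds -> k = 93 * 3 + 3 = 282.
Iteration 4: 282 < 2552 holds -> k = 282 * 3 + 3 = 849.
Iteration 5: 849 < 2552 holds -> k = 849 * 3 + 3 = 2550.
Iteration 6: 2550 < 2552 holds -> k = 2550 * 3 + 3 = 7653.
Iteration 7: 7653 < 2552 fails; recursion stops.
SUM(k) = 9 + 30 + 93 + 282 + 849 + 2550 + 7653 = 11466.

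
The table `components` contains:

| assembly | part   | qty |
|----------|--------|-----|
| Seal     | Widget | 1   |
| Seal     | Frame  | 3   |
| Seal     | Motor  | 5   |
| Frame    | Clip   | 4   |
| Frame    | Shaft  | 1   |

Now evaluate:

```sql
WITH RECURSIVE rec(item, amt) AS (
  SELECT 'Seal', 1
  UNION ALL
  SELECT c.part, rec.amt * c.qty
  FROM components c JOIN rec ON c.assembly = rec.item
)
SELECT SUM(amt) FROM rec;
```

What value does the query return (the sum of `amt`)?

Base: (Seal, amt=1).
Iteration 1: components of {Seal} -> Frame = 1*3 = 3, Motor = 1*5 = 5, Widget = 1*1 = 1.
Iteration 2: components of {Frame,Motor,Widget} -> Clip = 3*4 = 12, Shaft = 3*1 = 3.
Iteration 3: no further components; recursion stops.
SUM(amt) = 1 + 1 + 3 + 5 + 12 + 3 = 25.

25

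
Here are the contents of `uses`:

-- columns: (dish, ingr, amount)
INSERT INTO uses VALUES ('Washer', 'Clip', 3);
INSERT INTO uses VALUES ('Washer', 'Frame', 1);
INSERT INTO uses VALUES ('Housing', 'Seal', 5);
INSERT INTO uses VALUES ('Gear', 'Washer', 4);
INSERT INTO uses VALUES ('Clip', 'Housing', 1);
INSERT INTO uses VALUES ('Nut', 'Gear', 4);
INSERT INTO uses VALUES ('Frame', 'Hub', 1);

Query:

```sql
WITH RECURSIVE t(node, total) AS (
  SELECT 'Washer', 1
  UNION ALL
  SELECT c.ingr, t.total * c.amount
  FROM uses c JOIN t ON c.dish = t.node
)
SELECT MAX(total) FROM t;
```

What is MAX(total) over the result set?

15

Base: (Washer, total=1).
Iteration 1: components of {Washer} -> Clip = 1*3 = 3, Frame = 1*1 = 1.
Iteration 2: components of {Clip,Frame} -> Housing = 3*1 = 3, Hub = 1*1 = 1.
Iteration 3: components of {Housing,Hub} -> Seal = 3*5 = 15.
Iteration 4: no further components; recursion stops.
total values: 1, 3, 1, 3, 1, 15; the maximum is 15.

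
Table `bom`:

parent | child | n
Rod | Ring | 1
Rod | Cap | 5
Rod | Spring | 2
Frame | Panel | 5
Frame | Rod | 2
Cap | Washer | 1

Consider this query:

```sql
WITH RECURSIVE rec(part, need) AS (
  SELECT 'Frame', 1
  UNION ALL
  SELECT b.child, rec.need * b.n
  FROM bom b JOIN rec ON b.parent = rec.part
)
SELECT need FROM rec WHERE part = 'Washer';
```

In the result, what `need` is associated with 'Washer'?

Base: (Frame, need=1).
Iteration 1: components of {Frame} -> Panel = 1*5 = 5, Rod = 1*2 = 2.
Iteration 2: components of {Panel,Rod} -> Cap = 2*5 = 10, Ring = 2*1 = 2, Spring = 2*2 = 4.
Iteration 3: components of {Cap,Ring,Spring} -> Washer = 10*1 = 10.
Iteration 4: no further components; recursion stops.

10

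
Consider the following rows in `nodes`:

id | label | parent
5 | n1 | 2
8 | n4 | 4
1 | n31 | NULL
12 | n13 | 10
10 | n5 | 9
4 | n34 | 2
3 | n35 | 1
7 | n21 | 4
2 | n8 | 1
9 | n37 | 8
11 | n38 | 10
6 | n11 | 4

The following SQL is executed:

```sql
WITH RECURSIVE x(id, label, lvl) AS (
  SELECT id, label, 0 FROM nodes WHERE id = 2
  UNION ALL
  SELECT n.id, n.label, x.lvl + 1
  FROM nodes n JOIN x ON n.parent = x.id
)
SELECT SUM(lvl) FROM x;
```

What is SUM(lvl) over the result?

Base: id=2 (n8) at lvl 0.
Iteration 1: rows with parent in {2} -> n34 (id 4, lvl 1), n1 (id 5, lvl 1).
Iteration 2: rows with parent in {4,5} -> n11 (id 6, lvl 2), n21 (id 7, lvl 2), n4 (id 8, lvl 2).
Iteration 3: rows with parent in {6,7,8} -> n37 (id 9, lvl 3).
Iteration 4: rows with parent in {9} -> n5 (id 10, lvl 4).
Iteration 5: rows with parent in {10} -> n38 (id 11, lvl 5), n13 (id 12, lvl 5).
Iteration 6: no rows with parent in {11,12}; recursion stops.
SUM(lvl) = 0 + 1 + 1 + 2 + 2 + 2 + 3 + 4 + 5 + 5 = 25.

25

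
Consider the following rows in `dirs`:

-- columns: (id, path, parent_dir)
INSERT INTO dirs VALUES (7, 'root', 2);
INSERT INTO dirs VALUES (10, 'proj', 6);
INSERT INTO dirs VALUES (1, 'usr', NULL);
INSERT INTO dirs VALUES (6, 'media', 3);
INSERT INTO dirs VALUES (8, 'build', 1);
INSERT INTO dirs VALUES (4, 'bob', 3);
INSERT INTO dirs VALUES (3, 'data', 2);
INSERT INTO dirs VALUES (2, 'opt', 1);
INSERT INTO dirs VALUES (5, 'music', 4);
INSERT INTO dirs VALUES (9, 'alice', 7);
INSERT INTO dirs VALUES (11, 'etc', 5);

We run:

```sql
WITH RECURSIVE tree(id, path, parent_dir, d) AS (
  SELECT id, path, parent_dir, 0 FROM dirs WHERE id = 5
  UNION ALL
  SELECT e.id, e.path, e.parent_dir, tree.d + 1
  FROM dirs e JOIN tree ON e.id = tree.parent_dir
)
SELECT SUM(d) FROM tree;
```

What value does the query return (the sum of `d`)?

10

Base: id=5 (music), parent_dir=4, d 0.
Iteration 1: join on id=4 -> bob (id 4, parent_dir=3, d 1).
Iteration 2: join on id=3 -> data (id 3, parent_dir=2, d 2).
Iteration 3: join on id=2 -> opt (id 2, parent_dir=1, d 3).
Iteration 4: join on id=1 -> usr (id 1, parent_dir=NULL, d 4).
Iteration 5: parent_dir is NULL; no match; recursion stops.
SUM(d) = 0 + 1 + 2 + 3 + 4 = 10.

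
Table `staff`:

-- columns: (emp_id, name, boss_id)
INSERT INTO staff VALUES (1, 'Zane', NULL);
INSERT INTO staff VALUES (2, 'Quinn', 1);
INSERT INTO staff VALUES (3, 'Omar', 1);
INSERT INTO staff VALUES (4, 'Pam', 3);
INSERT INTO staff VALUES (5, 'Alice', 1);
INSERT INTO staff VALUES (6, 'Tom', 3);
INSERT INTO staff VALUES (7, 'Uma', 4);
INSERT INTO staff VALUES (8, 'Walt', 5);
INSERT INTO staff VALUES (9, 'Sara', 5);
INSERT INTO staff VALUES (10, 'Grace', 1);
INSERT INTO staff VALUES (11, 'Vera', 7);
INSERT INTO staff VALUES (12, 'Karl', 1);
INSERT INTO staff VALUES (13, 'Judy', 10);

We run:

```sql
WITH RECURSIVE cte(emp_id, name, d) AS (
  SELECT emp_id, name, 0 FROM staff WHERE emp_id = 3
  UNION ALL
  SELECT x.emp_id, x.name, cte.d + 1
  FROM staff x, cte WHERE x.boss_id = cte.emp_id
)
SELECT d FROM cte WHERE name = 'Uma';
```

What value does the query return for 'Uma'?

Base: emp_id=3 (Omar) at d 0.
Iteration 1: rows with boss_id in {3} -> Pam (id 4, d 1), Tom (id 6, d 1).
Iteration 2: rows with boss_id in {4,6} -> Uma (id 7, d 2).
Iteration 3: rows with boss_id in {7} -> Vera (id 11, d 3).
Iteration 4: no rows with boss_id in {11}; recursion stops.

2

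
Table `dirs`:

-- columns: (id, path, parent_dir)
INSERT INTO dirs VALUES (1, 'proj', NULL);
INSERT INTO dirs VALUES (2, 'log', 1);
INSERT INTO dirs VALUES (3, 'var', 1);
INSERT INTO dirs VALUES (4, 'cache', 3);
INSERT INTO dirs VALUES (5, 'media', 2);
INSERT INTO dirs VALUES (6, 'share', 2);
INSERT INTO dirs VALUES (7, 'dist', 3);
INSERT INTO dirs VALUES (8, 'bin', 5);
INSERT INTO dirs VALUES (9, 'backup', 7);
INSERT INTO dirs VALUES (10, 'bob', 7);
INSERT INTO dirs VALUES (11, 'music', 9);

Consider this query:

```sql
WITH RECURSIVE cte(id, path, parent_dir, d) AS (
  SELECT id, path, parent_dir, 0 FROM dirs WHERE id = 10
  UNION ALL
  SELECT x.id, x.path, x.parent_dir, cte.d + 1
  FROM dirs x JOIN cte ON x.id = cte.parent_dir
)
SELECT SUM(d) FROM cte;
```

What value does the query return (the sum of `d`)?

6

Base: id=10 (bob), parent_dir=7, d 0.
Iteration 1: join on id=7 -> dist (id 7, parent_dir=3, d 1).
Iteration 2: join on id=3 -> var (id 3, parent_dir=1, d 2).
Iteration 3: join on id=1 -> proj (id 1, parent_dir=NULL, d 3).
Iteration 4: parent_dir is NULL; no match; recursion stops.
SUM(d) = 0 + 1 + 2 + 3 = 6.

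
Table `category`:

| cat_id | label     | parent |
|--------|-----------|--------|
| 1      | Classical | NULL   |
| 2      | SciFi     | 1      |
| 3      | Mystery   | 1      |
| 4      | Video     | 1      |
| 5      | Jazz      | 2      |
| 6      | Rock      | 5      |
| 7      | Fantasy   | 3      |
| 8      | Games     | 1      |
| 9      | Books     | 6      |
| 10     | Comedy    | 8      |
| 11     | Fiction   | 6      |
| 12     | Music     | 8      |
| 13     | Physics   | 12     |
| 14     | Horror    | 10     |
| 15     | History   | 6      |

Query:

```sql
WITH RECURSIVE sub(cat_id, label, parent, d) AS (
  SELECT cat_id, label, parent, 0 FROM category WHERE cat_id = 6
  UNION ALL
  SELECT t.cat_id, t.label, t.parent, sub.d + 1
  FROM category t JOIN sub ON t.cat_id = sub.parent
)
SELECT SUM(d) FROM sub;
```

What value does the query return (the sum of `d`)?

Base: cat_id=6 (Rock), parent=5, d 0.
Iteration 1: join on cat_id=5 -> Jazz (id 5, parent=2, d 1).
Iteration 2: join on cat_id=2 -> SciFi (id 2, parent=1, d 2).
Iteration 3: join on cat_id=1 -> Classical (id 1, parent=NULL, d 3).
Iteration 4: parent is NULL; no match; recursion stops.
SUM(d) = 0 + 1 + 2 + 3 = 6.

6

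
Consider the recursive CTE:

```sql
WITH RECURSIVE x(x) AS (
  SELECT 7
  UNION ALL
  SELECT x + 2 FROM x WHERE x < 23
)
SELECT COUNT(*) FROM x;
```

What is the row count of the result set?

9

Base: x=7.
Iteration 1: 7 < 23 holds -> x = 7 + 2 = 9.
Iteration 2: 9 < 23 holds -> x = 9 + 2 = 11.
Iteration 3: 11 < 23 holds -> x = 11 + 2 = 13.
Iteration 4: 13 < 23 holds -> x = 13 + 2 = 15.
Iteration 5: 15 < 23 holds -> x = 15 + 2 = 17.
Iteration 6: 17 < 23 holds -> x = 17 + 2 = 19.
Iteration 7: 19 < 23 holds -> x = 19 + 2 = 21.
Iteration 8: 21 < 23 holds -> x = 21 + 2 = 23.
Iteration 9: 23 < 23 fails; recursion stops.
Total rows emitted: 9.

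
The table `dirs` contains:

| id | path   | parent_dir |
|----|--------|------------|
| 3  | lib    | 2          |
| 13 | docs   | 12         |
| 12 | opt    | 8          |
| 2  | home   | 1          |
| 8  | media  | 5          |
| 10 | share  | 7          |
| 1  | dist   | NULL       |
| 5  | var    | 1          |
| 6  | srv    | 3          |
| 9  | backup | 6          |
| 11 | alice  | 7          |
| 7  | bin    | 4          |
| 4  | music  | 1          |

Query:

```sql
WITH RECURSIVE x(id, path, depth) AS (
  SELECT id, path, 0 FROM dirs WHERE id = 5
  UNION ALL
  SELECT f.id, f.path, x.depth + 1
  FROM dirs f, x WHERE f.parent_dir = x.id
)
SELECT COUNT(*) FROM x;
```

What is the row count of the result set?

Base: id=5 (var) at depth 0.
Iteration 1: rows with parent_dir in {5} -> media (id 8, depth 1).
Iteration 2: rows with parent_dir in {8} -> opt (id 12, depth 2).
Iteration 3: rows with parent_dir in {12} -> docs (id 13, depth 3).
Iteration 4: no rows with parent_dir in {13}; recursion stops.
Total rows emitted: 4.

4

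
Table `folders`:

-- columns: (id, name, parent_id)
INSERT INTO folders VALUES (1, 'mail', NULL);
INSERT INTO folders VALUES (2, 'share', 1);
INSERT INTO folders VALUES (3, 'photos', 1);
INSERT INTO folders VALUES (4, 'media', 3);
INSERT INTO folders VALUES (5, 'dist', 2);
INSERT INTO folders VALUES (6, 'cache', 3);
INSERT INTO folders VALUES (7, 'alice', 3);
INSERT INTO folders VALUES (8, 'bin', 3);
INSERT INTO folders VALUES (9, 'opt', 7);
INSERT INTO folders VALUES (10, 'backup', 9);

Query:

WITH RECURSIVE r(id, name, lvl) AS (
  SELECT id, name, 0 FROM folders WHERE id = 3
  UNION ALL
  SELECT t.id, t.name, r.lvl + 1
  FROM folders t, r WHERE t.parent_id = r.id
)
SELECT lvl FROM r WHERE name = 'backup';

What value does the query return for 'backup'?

Base: id=3 (photos) at lvl 0.
Iteration 1: rows with parent_id in {3} -> media (id 4, lvl 1), cache (id 6, lvl 1), alice (id 7, lvl 1), bin (id 8, lvl 1).
Iteration 2: rows with parent_id in {4,6,7,8} -> opt (id 9, lvl 2).
Iteration 3: rows with parent_id in {9} -> backup (id 10, lvl 3).
Iteration 4: no rows with parent_id in {10}; recursion stops.

3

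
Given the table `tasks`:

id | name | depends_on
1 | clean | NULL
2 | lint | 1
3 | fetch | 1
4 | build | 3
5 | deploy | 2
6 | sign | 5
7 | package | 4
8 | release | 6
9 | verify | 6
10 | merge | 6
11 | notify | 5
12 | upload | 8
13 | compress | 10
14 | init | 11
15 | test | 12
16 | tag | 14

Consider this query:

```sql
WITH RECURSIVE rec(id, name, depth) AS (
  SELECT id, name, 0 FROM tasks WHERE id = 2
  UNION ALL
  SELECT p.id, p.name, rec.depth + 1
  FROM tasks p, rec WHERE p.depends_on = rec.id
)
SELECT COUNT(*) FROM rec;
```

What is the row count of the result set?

12

Base: id=2 (lint) at depth 0.
Iteration 1: rows with depends_on in {2} -> deploy (id 5, depth 1).
Iteration 2: rows with depends_on in {5} -> sign (id 6, depth 2), notify (id 11, depth 2).
Iteration 3: rows with depends_on in {6,11} -> release (id 8, depth 3), verify (id 9, depth 3), merge (id 10, depth 3), init (id 14, depth 3).
Iteration 4: rows with depends_on in {8,9,10,14} -> upload (id 12, depth 4), compress (id 13, depth 4), tag (id 16, depth 4).
Iteration 5: rows with depends_on in {12,13,16} -> test (id 15, depth 5).
Iteration 6: no rows with depends_on in {15}; recursion stops.
Total rows emitted: 12.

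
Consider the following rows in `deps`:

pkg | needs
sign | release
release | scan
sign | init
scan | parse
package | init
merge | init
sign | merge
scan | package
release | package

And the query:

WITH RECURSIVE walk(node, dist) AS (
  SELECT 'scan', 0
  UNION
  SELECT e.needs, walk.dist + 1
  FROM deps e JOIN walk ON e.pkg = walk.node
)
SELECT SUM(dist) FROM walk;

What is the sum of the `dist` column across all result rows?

4

Base: (scan, dist=0).
Iteration 1: edges from {scan} -> (package, dist=1), (parse, dist=1).
Iteration 2: edges from {package,parse} -> (init, dist=2).
Iteration 3: no outgoing edges from {init}; recursion stops.
SUM(dist) = 0 + 1 + 1 + 2 = 4.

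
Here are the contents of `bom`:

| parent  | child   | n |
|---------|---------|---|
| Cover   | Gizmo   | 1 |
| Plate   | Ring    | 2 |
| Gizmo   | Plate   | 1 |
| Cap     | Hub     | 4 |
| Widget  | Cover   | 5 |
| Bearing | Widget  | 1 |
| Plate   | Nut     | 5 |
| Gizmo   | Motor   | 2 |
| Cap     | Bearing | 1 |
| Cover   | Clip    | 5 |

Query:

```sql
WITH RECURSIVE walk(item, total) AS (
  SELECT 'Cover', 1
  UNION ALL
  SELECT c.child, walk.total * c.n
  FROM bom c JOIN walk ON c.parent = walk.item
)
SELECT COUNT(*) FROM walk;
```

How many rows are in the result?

7

Base: (Cover, total=1).
Iteration 1: components of {Cover} -> Clip = 1*5 = 5, Gizmo = 1*1 = 1.
Iteration 2: components of {Clip,Gizmo} -> Motor = 1*2 = 2, Plate = 1*1 = 1.
Iteration 3: components of {Motor,Plate} -> Nut = 1*5 = 5, Ring = 1*2 = 2.
Iteration 4: no further components; recursion stops.
Total rows emitted: 7.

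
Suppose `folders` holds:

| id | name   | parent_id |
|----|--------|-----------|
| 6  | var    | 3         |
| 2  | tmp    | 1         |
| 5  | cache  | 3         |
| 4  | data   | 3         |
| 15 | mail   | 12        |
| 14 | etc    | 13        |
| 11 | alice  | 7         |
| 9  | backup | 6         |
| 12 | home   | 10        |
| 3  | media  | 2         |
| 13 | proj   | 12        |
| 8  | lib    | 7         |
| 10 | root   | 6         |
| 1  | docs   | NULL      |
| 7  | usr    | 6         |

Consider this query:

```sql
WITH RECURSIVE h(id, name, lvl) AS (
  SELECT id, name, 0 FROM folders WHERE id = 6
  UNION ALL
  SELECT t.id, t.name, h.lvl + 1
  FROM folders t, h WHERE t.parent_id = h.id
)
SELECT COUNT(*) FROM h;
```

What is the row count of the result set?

10

Base: id=6 (var) at lvl 0.
Iteration 1: rows with parent_id in {6} -> usr (id 7, lvl 1), backup (id 9, lvl 1), root (id 10, lvl 1).
Iteration 2: rows with parent_id in {7,9,10} -> lib (id 8, lvl 2), alice (id 11, lvl 2), home (id 12, lvl 2).
Iteration 3: rows with parent_id in {8,11,12} -> proj (id 13, lvl 3), mail (id 15, lvl 3).
Iteration 4: rows with parent_id in {13,15} -> etc (id 14, lvl 4).
Iteration 5: no rows with parent_id in {14}; recursion stops.
Total rows emitted: 10.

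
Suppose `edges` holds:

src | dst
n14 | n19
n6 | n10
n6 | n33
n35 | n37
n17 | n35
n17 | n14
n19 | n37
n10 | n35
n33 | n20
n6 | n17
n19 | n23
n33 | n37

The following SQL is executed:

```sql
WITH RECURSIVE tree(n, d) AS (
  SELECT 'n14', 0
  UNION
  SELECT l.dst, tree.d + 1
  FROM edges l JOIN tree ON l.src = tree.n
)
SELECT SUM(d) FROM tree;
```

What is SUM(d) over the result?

5

Base: (n14, d=0).
Iteration 1: edges from {n14} -> (n19, d=1).
Iteration 2: edges from {n19} -> (n23, d=2), (n37, d=2).
Iteration 3: no outgoing edges from {n23,n37}; recursion stops.
SUM(d) = 0 + 1 + 2 + 2 = 5.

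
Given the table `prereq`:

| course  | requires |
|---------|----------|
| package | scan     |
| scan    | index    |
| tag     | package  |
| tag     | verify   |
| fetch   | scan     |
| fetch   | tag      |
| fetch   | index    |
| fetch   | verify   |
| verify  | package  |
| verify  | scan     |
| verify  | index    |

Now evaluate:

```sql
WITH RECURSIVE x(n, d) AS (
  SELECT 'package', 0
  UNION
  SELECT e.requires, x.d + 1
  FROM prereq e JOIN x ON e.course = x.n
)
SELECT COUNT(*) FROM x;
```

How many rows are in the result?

Base: (package, d=0).
Iteration 1: edges from {package} -> (scan, d=1).
Iteration 2: edges from {scan} -> (index, d=2).
Iteration 3: no outgoing edges from {index}; recursion stops.
Total rows emitted: 3.

3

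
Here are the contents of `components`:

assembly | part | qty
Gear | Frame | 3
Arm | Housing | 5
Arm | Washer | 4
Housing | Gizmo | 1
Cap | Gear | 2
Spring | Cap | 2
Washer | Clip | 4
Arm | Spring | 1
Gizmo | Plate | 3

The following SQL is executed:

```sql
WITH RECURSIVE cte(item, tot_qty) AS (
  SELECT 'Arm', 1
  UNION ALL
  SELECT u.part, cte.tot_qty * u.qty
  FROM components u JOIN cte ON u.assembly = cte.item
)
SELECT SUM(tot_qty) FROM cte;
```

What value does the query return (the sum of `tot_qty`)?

Base: (Arm, tot_qty=1).
Iteration 1: components of {Arm} -> Housing = 1*5 = 5, Spring = 1*1 = 1, Washer = 1*4 = 4.
Iteration 2: components of {Housing,Spring,Washer} -> Cap = 1*2 = 2, Clip = 4*4 = 16, Gizmo = 5*1 = 5.
Iteration 3: components of {Cap,Clip,Gizmo} -> Gear = 2*2 = 4, Plate = 5*3 = 15.
Iteration 4: components of {Gear,Plate} -> Frame = 4*3 = 12.
Iteration 5: no further components; recursion stops.
SUM(tot_qty) = 1 + 1 + 4 + 5 + 2 + 16 + 5 + 4 + 15 + 12 = 65.

65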